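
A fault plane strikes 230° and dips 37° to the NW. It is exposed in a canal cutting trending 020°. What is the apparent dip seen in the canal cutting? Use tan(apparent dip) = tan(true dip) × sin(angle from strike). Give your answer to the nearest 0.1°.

20.6°

The strike is 230° and the section trends 020°; the acute angle between them is β = 30°.
tan(apparent dip) = tan 37° · sin 30° = 0.3768
α = arctan(0.3768) = 20.65°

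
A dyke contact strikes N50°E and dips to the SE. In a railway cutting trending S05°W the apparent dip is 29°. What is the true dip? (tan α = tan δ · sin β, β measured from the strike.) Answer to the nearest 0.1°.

The section is 45° from the strike.
tan(true dip) = tan 29° / sin 45° = 0.7839
true dip = arctan 0.7839 = 38.09°

38.1°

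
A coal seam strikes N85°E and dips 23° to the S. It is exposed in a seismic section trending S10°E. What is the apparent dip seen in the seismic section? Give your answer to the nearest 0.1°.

22.9°

Angle between strike (N85°E) and section (S10°E): β = 85°.
tan(apparent dip) = tan 23° · sin 85° = 0.4229
α = arctan(0.4229) = 22.92°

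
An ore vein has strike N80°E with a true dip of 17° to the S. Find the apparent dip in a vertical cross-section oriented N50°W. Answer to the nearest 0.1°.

The strike is N80°E and the section trends N50°W; the acute angle between them is β = 50°.
tan(apparent dip) = tan 17° · sin 50° = 0.2342
α = arctan(0.2342) = 13.18°

13.2°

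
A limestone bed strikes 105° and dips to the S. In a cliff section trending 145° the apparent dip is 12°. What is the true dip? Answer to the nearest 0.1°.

18.3°

The section is 40° from the strike.
tan(true dip) = tan 12° / sin 40° = 0.3307
δ = arctan(0.3307) = 18.30°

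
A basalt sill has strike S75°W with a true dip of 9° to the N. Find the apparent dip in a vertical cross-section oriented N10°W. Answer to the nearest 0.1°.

9.0°

The strike is S75°W and the section trends N10°W; the acute angle between them is β = 85°.
tan α = tan 9° × sin 85° = 0.1584 × 0.9962 = 0.1578
α = arctan(0.1578) = 8.97°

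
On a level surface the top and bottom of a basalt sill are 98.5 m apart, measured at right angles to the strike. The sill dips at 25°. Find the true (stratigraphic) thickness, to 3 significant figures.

41.6 m

True thickness t = w · sin(dip) = 98.5 × sin 25°
t = 98.5 × 0.4226 = 41.628 m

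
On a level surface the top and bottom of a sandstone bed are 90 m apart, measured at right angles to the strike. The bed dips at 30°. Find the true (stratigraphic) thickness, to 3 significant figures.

True thickness t = w · sin(dip) = 90 × sin 30°
t = 90 × 0.5000 = 45.000 m

45.0 m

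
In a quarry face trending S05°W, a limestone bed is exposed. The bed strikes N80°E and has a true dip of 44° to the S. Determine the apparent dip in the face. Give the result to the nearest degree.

43°

Angle between strike (N80°E) and section (S05°W): β = 75°.
tan α = tan 44° × sin 75° = 0.9657 × 0.9659 = 0.9328
apparent dip = arctan 0.9328 = 43.01°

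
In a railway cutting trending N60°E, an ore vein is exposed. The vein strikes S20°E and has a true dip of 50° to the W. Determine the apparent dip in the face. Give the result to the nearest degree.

50°

Angle between strike (S20°E) and section (N60°E): β = 80°.
tan(apparent dip) = tan 50° · sin 80° = 1.1736
α = arctan(1.1736) = 49.57°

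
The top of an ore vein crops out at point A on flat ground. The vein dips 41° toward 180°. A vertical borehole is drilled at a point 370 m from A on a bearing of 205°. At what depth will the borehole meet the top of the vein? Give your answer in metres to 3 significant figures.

292 m

The hole lies 25° from the dip direction, so the down-dip offset is 370 × cos 25° = 335.33 m.
Depth = down-dip offset × tan(dip) = 335.33 × tan 41° = 335.33 × 0.8693
Depth = 291.50 m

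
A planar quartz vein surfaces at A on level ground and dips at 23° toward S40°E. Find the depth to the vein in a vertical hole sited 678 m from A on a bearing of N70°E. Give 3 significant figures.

The hole lies 70° from the dip direction, so the down-dip offset is 678 × cos 70° = 231.89 m.
Depth = down-dip offset × tan(dip) = 231.89 × tan 23° = 231.89 × 0.4245
Depth = 98.43 m

98.4 m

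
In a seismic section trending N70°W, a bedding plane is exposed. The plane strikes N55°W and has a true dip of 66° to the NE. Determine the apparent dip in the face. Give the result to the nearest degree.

30°

The strike is N55°W and the section trends N70°W; the acute angle between them is β = 15°.
tan α = tan 66° × sin 15° = 2.2460 × 0.2588 = 0.5813
α = arctan(0.5813) = 30.17°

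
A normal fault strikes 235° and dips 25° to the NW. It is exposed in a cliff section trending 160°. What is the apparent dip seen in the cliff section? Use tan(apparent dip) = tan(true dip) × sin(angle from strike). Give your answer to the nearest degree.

24°

The strike is 235° and the section trends 160°; the acute angle between them is β = 75°.
tan(apparent dip) = tan 25° · sin 75° = 0.4504
α = arctan(0.4504) = 24.25°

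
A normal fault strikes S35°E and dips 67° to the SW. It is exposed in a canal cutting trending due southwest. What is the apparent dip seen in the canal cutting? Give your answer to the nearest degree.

Angle between strike (S35°E) and section (due southwest): β = 80°.
tan α = tan 67° × sin 80° = 2.3559 × 0.9848 = 2.3201
α = arctan(2.3201) = 66.68°

67°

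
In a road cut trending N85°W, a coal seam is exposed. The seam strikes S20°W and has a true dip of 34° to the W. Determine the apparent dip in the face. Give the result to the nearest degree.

The strike is S20°W and the section trends N85°W; the acute angle between them is β = 75°.
tan α = tan 34° × sin 75° = 0.6745 × 0.9659 = 0.6515
α = arctan(0.6515) = 33.09°

33°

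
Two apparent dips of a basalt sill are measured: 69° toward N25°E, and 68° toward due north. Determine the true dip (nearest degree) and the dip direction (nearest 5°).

true dip 69°, dip direction 020°

The two traces are lines in the plane: v₁ = (sin 25°·cos 69°, cos 25°·cos 69°, −sin 69°), v₂ = (sin 0°·cos 68°, cos 0°·cos 68°, −sin 68°).
n = v₁ × v₂ = (0.049, 0.140, 0.057) (taken with n_z > 0).
Dip δ = arctan(|n_h|/n_z) = arctan(0.149/0.057) = 69.1°.
Dip direction = azimuth of (n_x, n_y) = atan2(0.049, 0.140) = 19°.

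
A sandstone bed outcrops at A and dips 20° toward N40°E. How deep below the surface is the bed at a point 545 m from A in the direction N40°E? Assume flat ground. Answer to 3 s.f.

The hole is directly down-dip from the outcrop, so the down-dip offset is 545 m.
Depth = down-dip offset × tan(dip) = 545.00 × tan 20° = 545.00 × 0.3640
Depth = 198.36 m

198 m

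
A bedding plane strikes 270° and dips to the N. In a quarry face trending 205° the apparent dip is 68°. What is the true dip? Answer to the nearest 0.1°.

69.9°

β = acute angle between strike 270° and section 205° = 65°.
tan(true dip) = tan 68° / sin 65° = 2.7310
δ = arctan(2.7310) = 69.89°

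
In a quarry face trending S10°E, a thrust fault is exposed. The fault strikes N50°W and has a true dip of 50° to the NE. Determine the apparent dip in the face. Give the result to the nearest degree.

37°

Angle between strike (N50°W) and section (S10°E): β = 40°.
tan α = tan 50° × sin 40° = 1.1918 × 0.6428 = 0.7660
apparent dip = arctan 0.7660 = 37.45°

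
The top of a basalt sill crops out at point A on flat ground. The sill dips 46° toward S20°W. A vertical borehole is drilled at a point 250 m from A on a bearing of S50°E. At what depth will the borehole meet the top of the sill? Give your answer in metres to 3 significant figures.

88.5 m

The hole lies 70° from the dip direction, so the down-dip offset is 250 × cos 70° = 85.51 m.
Depth = down-dip offset × tan(dip) = 85.51 × tan 46° = 85.51 × 1.0355
Depth = 88.54 m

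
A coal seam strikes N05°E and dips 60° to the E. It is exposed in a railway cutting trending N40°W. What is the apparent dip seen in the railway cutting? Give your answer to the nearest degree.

51°

The strike is N05°E and the section trends N40°W; the acute angle between them is β = 45°.
tan α = tan 60° × sin 45° = 1.7321 × 0.7071 = 1.2247
α = arctan(1.2247) = 50.77°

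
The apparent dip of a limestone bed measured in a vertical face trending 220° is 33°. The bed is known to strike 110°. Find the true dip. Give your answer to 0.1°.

34.6°

β = acute angle between strike 110° and section 220° = 70°.
tan(true dip) = tan 33° / sin 70° = 0.6911
δ = arctan(0.6911) = 34.65°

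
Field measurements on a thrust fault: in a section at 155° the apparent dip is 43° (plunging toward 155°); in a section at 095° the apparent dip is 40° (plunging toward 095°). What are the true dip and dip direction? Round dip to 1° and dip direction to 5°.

The two traces are lines in the plane: v₁ = (sin 155°·cos 43°, cos 155°·cos 43°, −sin 43°), v₂ = (sin 95°·cos 40°, cos 95°·cos 40°, −sin 40°).
Cross product v₁ × v₂ gives the pole to the plane: n ∝ (0.381, -0.322, 0.485).
Dip δ = arctan(|n_h|/n_z) = arctan(0.498/0.485) = 45.8°.
Dip direction = azimuth of (n_x, n_y) = atan2(0.381, -0.322) = 130°.

true dip 46°, dip direction 130°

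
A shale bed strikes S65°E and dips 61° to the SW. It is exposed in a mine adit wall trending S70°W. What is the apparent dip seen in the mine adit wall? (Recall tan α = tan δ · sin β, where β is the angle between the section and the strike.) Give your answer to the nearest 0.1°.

51.9°

The section lies 45° from the strike.
tan α = tan 61° × sin 45° = 1.8040 × 0.7071 = 1.2757
α = arctan(1.2757) = 51.91°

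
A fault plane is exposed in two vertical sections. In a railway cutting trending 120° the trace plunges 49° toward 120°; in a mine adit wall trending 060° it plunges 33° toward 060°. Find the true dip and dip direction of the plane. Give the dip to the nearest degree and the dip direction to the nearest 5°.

Represent each trace as a vector plunging at its apparent dip toward its trend (east-north-up frame): v₁ = (0.568, -0.328, -0.755), v₂ = (0.726, 0.419, -0.545).
n = v₁ × v₂ = (0.495, -0.239, 0.477) (taken with n_z > 0).
True dip = arccos(n_z / |n|) = arccos(0.6550) = 49.1°.
Dip direction = azimuth of (n_x, n_y) = atan2(0.495, -0.239) = 116°.

true dip 49°, dip direction 115°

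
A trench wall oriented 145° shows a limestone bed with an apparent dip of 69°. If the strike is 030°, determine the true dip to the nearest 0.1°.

The section is 65° from the strike.
tan(true dip) = tan 69° / sin 65° = 2.8744
true dip = arctan 2.8744 = 70.82°

70.8°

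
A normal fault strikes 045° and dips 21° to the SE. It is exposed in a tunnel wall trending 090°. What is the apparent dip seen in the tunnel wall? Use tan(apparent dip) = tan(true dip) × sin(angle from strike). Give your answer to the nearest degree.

The strike is 045° and the section trends 090°; the acute angle between them is β = 45°.
tan α = tan 21° × sin 45° = 0.3839 × 0.7071 = 0.2714
apparent dip = arctan 0.2714 = 15.19°

15°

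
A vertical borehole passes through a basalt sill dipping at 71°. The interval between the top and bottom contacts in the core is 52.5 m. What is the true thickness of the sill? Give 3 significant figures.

17.1 m

True thickness t = h · cos(dip) = 52.5 × cos 71°
t = 52.5 × 0.3256 = 17.092 m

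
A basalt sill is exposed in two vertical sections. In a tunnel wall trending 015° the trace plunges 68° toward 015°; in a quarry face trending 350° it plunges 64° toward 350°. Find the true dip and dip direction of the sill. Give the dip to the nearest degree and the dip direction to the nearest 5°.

Represent each trace as a vector plunging at its apparent dip toward its trend (east-north-up frame): v₁ = (0.097, 0.362, -0.927), v₂ = (-0.076, 0.432, -0.899).
The plane normal is n = v₁ × v₂ ∝ (0.075, 0.158, 0.069).
tan δ = √(n_x²+n_y²)/n_z = 0.175/0.069, so δ = 68.3°.
Dip direction = azimuth of (n_x, n_y) = atan2(0.075, 0.158) = 25°.

true dip 68°, dip direction 025°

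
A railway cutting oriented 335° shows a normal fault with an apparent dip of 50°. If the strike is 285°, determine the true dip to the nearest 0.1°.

57.3°

The section is 50° from the strike.
tan(true dip) = tan 50° / sin 50° = 1.5557
δ = arctan(1.5557) = 57.27°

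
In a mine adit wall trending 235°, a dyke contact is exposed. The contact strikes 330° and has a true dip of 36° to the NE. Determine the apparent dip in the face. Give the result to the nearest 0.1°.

The section lies 85° from the strike.
tan(apparent dip) = tan 36° · sin 85° = 0.7238
apparent dip = arctan 0.7238 = 35.90°

35.9°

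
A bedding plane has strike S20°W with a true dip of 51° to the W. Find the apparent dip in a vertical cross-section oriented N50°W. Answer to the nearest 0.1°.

The section lies 70° from the strike.
tan α = tan 51° × sin 70° = 1.2349 × 0.9397 = 1.1604
apparent dip = arctan 1.1604 = 49.25°

49.2°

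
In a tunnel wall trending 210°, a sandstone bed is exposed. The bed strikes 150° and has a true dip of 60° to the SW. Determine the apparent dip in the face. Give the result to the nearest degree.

Angle between strike (150°) and section (210°): β = 60°.
tan α = tan 60° × sin 60° = 1.7321 × 0.8660 = 1.5000
α = arctan(1.5000) = 56.31°

56°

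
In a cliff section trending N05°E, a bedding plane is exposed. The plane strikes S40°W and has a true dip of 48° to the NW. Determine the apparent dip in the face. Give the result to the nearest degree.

The section lies 35° from the strike.
tan(apparent dip) = tan 48° · sin 35° = 0.6370
α = arctan(0.6370) = 32.50°

32°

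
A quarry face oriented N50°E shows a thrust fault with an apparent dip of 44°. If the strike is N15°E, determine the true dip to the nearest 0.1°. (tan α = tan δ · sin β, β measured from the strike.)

59.3°

β = acute angle between strike N15°E and section N50°E = 35°.
tan(true dip) = tan 44° / sin 35° = 1.6836
δ = arctan(1.6836) = 59.29°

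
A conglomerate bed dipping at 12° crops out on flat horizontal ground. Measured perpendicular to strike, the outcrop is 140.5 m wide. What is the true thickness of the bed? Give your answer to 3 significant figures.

True thickness t = w · sin(dip) = 140.5 × sin 12°
t = 140.5 × 0.2079 = 29.212 m

29.2 m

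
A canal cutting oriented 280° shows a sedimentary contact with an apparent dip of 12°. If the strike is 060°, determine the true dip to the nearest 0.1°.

18.3°

β = acute angle between strike 060° and section 280° = 40°.
tan δ = tan α / sin β = tan 12° / sin 40° = 0.2126 / 0.6428 = 0.3307
true dip = arctan 0.3307 = 18.30°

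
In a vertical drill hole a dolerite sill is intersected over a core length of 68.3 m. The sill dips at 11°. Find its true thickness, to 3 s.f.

67.0 m

True thickness t = h · cos(dip) = 68.3 × cos 11°
t = 68.3 × 0.9816 = 67.045 m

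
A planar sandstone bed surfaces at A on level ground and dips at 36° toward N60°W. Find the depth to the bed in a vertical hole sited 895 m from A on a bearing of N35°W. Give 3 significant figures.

The hole lies 25° from the dip direction, so the down-dip offset is 895 × cos 25° = 811.15 m.
Depth = down-dip offset × tan(dip) = 811.15 × tan 36° = 811.15 × 0.7265
Depth = 589.33 m

589 m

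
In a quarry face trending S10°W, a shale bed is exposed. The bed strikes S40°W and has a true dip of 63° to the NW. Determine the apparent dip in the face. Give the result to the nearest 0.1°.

44.5°

The section lies 30° from the strike.
tan(apparent dip) = tan 63° · sin 30° = 0.9813
apparent dip = arctan 0.9813 = 44.46°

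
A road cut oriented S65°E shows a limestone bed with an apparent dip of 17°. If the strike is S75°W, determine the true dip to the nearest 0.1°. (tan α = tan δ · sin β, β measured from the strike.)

25.4°

The section is 40° from the strike.
tan δ = tan α / sin β = tan 17° / sin 40° = 0.3057 / 0.6428 = 0.4756
δ = arctan(0.4756) = 25.44°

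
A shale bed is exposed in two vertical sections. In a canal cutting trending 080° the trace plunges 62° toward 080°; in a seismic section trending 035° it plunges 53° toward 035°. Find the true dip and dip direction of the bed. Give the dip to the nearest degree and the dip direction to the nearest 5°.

true dip 62°, dip direction 080°

Represent each trace as a vector plunging at its apparent dip toward its trend (east-north-up frame): v₁ = (0.462, 0.082, -0.883), v₂ = (0.345, 0.493, -0.799).
n = v₁ × v₂ = (0.370, 0.064, 0.200) (taken with n_z > 0).
tan δ = √(n_x²+n_y²)/n_z = 0.376/0.200, so δ = 62.0°.
Dip direction = azimuth of (n_x, n_y) = atan2(0.370, 0.064) = 80°.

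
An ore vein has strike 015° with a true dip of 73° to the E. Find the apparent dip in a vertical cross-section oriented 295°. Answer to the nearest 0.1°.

The strike is 015° and the section trends 295°; the acute angle between them is β = 80°.
tan(apparent dip) = tan 73° · sin 80° = 3.2212
apparent dip = arctan 3.2212 = 72.75°

72.8°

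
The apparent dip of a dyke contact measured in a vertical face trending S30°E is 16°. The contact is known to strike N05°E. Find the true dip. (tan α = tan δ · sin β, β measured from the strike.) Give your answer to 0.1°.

β = acute angle between strike N05°E and section S30°E = 35°.
tan δ = tan α / sin β = tan 16° / sin 35° = 0.2867 / 0.5736 = 0.4999
δ = arctan(0.4999) = 26.56°

26.6°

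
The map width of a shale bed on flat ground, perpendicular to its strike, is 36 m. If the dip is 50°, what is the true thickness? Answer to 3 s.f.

27.6 m

True thickness t = w · sin(dip) = 36 × sin 50°
t = 36 × 0.7660 = 27.578 m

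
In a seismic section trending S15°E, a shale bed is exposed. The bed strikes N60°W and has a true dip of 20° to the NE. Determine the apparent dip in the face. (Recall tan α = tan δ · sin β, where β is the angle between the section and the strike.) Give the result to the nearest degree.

The section lies 45° from the strike.
tan α = tan 20° × sin 45° = 0.3640 × 0.7071 = 0.2574
α = arctan(0.2574) = 14.43°

14°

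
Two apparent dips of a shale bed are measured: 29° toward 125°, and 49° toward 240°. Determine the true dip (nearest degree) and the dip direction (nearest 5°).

The two traces are lines in the plane: v₁ = (sin 125°·cos 29°, cos 125°·cos 29°, −sin 29°), v₂ = (sin 240°·cos 49°, cos 240°·cos 49°, −sin 49°).
n = v₁ × v₂ = (-0.220, -0.816, 0.520) (taken with n_z > 0).
True dip = arccos(n_z / |n|) = arccos(0.5240) = 58.4°.
Dip direction = azimuth of (n_x, n_y) = atan2(-0.220, -0.816) = 195°.

true dip 58°, dip direction 195°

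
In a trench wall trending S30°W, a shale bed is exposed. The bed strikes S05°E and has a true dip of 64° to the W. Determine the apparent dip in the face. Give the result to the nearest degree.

50°

Angle between strike (S05°E) and section (S30°W): β = 35°.
tan(apparent dip) = tan 64° · sin 35° = 1.1760
apparent dip = arctan 1.1760 = 49.62°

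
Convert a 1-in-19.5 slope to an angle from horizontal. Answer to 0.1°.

2.9°

tan θ = 1/19.5 = 0.0513
θ = arctan(0.0513) = 2.94°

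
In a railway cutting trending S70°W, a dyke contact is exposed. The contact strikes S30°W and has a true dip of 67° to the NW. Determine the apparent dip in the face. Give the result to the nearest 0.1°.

56.6°

The section lies 40° from the strike.
tan α = tan 67° × sin 40° = 2.3559 × 0.6428 = 1.5143
α = arctan(1.5143) = 56.56°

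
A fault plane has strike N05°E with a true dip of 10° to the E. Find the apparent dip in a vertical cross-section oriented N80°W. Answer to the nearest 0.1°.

10.0°

The strike is N05°E and the section trends N80°W; the acute angle between them is β = 85°.
tan α = tan 10° × sin 85° = 0.1763 × 0.9962 = 0.1757
α = arctan(0.1757) = 9.96°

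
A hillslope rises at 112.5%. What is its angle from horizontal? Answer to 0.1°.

48.4°

tan θ = 112.5/100 = 1.1250
θ = arctan(1.1250) = 48.37°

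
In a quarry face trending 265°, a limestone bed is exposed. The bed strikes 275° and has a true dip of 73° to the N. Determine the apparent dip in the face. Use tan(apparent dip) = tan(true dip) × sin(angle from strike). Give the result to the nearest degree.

The section lies 10° from the strike.
tan α = tan 73° × sin 10° = 3.2709 × 0.1736 = 0.5680
α = arctan(0.5680) = 29.60°

30°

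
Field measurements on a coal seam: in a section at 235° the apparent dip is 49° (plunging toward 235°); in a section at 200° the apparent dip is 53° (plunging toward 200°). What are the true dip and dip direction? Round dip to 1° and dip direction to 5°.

true dip 53°, dip direction 205°

Each apparent-dip line lies in the plane. As unit vectors (x east, y north, z up), v₁ plunges 49°→235° and v₂ plunges 53°→200°.
Cross product v₁ × v₂ gives the pole to the plane: n ∝ (-0.126, -0.274, 0.226).
tan δ = √(n_x²+n_y²)/n_z = 0.302/0.226, so δ = 53.1°.
The horizontal component of n points toward azimuth atan2(n_x, n_y) = 205°, the dip direction.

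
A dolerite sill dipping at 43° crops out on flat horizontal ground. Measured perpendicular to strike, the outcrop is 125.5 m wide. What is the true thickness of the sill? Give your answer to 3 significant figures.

True thickness t = w · sin(dip) = 125.5 × sin 43°
t = 125.5 × 0.6820 = 85.591 m

85.6 m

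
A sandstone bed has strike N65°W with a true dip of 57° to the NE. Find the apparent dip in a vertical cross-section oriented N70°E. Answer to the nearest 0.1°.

The section lies 45° from the strike.
tan(apparent dip) = tan 57° · sin 45° = 1.0888
α = arctan(1.0888) = 47.44°

47.4°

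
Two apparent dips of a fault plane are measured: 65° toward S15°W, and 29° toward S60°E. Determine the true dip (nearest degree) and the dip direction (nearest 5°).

true dip 65°, dip direction 195°

Each apparent-dip line lies in the plane. As unit vectors (x east, y north, z up), v₁ plunges 65°→S15°W and v₂ plunges 29°→S60°E.
The plane normal is n = v₁ × v₂ ∝ (-0.198, -0.740, 0.357).
Dip δ = arctan(|n_h|/n_z) = arctan(0.766/0.357) = 65.0°.
Dip direction = azimuth of (n_x, n_y) = atan2(-0.198, -0.740) = 195°.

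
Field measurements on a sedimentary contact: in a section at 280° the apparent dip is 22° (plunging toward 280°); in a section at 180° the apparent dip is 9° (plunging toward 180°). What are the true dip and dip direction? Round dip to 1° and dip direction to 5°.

Represent each trace as a vector plunging at its apparent dip toward its trend (east-north-up frame): v₁ = (-0.913, 0.161, -0.375), v₂ = (0.000, -0.988, -0.156).
n = v₁ × v₂ = (-0.395, -0.143, 0.902) (taken with n_z > 0).
True dip = arccos(n_z / |n|) = arccos(0.9064) = 25.0°.
The horizontal component of n points toward azimuth atan2(n_x, n_y) = 250°, the dip direction.

true dip 25°, dip direction 250°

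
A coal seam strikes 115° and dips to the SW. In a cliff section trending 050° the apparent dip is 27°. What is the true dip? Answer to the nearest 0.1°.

29.3°

β = acute angle between strike 115° and section 050° = 65°.
tan δ = tan α / sin β = tan 27° / sin 65° = 0.5095 / 0.9063 = 0.5622
true dip = arctan 0.5622 = 29.34°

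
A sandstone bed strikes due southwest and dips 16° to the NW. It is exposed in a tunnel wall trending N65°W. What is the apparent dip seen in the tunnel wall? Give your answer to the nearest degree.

15°

The section lies 70° from the strike.
tan α = tan 16° × sin 70° = 0.2867 × 0.9397 = 0.2695
apparent dip = arctan 0.2695 = 15.08°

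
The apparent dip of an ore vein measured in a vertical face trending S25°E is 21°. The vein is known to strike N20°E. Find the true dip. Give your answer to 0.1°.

28.5°

β = acute angle between strike N20°E and section S25°E = 45°.
tan(true dip) = tan 21° / sin 45° = 0.5429
δ = arctan(0.5429) = 28.50°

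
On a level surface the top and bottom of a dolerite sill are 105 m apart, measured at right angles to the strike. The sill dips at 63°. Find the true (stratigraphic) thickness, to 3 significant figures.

93.6 m

True thickness t = w · sin(dip) = 105 × sin 63°
t = 105 × 0.8910 = 93.556 m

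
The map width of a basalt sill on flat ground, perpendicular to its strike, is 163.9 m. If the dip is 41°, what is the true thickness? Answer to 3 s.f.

108 m

True thickness t = w · sin(dip) = 163.9 × sin 41°
t = 163.9 × 0.6561 = 107.528 m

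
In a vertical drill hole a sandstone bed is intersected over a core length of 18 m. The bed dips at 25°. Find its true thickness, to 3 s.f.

True thickness t = h · cos(dip) = 18 × cos 25°
t = 18 × 0.9063 = 16.314 m

16.3 m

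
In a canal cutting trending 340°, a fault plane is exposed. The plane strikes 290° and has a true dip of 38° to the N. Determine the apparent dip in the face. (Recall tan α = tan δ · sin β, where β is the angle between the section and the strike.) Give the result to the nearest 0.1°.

30.9°

The section lies 50° from the strike.
tan(apparent dip) = tan 38° · sin 50° = 0.5985
apparent dip = arctan 0.5985 = 30.90°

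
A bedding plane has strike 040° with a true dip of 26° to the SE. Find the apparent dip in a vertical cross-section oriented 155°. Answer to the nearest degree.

Angle between strike (040°) and section (155°): β = 65°.
tan(apparent dip) = tan 26° · sin 65° = 0.4420
apparent dip = arctan 0.4420 = 23.85°

24°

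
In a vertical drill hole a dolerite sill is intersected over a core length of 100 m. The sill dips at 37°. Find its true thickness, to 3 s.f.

79.9 m

True thickness t = h · cos(dip) = 100 × cos 37°
t = 100 × 0.7986 = 79.864 m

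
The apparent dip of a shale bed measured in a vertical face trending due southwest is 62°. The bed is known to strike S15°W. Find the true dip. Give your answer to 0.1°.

75.1°

β = acute angle between strike S15°W and section due southwest = 30°.
tan δ = tan α / sin β = tan 62° / sin 30° = 1.8807 / 0.5000 = 3.7615
true dip = arctan 3.7615 = 75.11°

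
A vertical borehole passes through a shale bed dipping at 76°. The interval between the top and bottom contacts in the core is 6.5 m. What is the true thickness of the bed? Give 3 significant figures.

1.57 m

True thickness t = h · cos(dip) = 6.5 × cos 76°
t = 6.5 × 0.2419 = 1.572 m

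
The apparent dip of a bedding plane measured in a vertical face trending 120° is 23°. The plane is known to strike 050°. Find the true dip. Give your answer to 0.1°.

24.3°

β = acute angle between strike 050° and section 120° = 70°.
tan(true dip) = tan 23° / sin 70° = 0.4517
true dip = arctan 0.4517 = 24.31°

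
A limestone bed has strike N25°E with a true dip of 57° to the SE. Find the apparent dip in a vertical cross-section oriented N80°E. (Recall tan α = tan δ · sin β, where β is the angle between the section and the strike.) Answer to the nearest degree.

The section lies 55° from the strike.
tan α = tan 57° × sin 55° = 1.5399 × 0.8192 = 1.2614
apparent dip = arctan 1.2614 = 51.59°

52°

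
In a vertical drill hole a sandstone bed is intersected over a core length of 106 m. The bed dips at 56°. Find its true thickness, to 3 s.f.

59.3 m

True thickness t = h · cos(dip) = 106 × cos 56°
t = 106 × 0.5592 = 59.274 m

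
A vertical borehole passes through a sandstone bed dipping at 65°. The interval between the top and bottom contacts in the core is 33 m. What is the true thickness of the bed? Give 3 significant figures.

True thickness t = h · cos(dip) = 33 × cos 65°
t = 33 × 0.4226 = 13.946 m

13.9 m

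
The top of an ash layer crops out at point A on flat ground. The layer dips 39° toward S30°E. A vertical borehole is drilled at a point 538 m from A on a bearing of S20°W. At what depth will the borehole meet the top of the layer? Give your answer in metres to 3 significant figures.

280 m

The hole lies 50° from the dip direction, so the down-dip offset is 538 × cos 50° = 345.82 m.
Depth = down-dip offset × tan(dip) = 345.82 × tan 39° = 345.82 × 0.8098
Depth = 280.04 m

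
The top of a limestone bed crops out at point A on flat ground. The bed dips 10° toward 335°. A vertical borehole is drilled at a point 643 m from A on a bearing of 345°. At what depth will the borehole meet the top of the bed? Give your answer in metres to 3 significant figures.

112 m

The hole lies 10° from the dip direction, so the down-dip offset is 643 × cos 10° = 633.23 m.
Depth = down-dip offset × tan(dip) = 633.23 × tan 10° = 633.23 × 0.1763
Depth = 111.66 m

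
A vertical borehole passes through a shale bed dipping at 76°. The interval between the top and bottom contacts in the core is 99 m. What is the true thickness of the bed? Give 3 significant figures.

True thickness t = h · cos(dip) = 99 × cos 76°
t = 99 × 0.2419 = 23.950 m

24.0 m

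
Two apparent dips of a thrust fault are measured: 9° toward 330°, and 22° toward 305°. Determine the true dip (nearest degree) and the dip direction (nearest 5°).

true dip 32°, dip direction 255°

Each apparent-dip line lies in the plane. As unit vectors (x east, y north, z up), v₁ plunges 9°→330° and v₂ plunges 22°→305°.
n = v₁ × v₂ = (-0.237, -0.066, 0.387) (taken with n_z > 0).
Dip δ = arctan(|n_h|/n_z) = arctan(0.246/0.387) = 32.5°.
Dip direction = azimuth of (n_x, n_y) = atan2(-0.237, -0.066) = 254°.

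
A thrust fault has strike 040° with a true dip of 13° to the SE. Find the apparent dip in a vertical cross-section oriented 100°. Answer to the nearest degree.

Angle between strike (040°) and section (100°): β = 60°.
tan α = tan 13° × sin 60° = 0.2309 × 0.8660 = 0.1999
α = arctan(0.1999) = 11.31°

11°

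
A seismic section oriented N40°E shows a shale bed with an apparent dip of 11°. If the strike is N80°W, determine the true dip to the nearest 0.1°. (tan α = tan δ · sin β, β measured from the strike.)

12.7°

The section is 60° from the strike.
tan δ = tan α / sin β = tan 11° / sin 60° = 0.1944 / 0.8660 = 0.2245
true dip = arctan 0.2245 = 12.65°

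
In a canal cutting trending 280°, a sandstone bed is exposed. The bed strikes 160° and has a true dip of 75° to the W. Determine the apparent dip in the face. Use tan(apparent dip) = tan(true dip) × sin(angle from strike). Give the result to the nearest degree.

73°

Angle between strike (160°) and section (280°): β = 60°.
tan α = tan 75° × sin 60° = 3.7321 × 0.8660 = 3.2321
apparent dip = arctan 3.2321 = 72.81°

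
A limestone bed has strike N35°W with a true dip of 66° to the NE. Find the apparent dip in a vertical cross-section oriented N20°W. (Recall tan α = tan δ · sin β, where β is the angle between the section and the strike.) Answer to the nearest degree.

30°

Angle between strike (N35°W) and section (N20°W): β = 15°.
tan(apparent dip) = tan 66° · sin 15° = 0.5813
α = arctan(0.5813) = 30.17°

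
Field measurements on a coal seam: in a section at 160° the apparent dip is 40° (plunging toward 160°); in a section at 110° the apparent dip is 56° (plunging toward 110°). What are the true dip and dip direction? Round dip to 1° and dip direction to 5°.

Each apparent-dip line lies in the plane. As unit vectors (x east, y north, z up), v₁ plunges 40°→160° and v₂ plunges 56°→110°.
The plane normal is n = v₁ × v₂ ∝ (0.474, -0.121, 0.328).
Dip δ = arctan(|n_h|/n_z) = arctan(0.489/0.328) = 56.1°.
Dip direction = atan2(0.474, -0.121) = 104° (azimuth of n's horizontal projection).

true dip 56°, dip direction 105°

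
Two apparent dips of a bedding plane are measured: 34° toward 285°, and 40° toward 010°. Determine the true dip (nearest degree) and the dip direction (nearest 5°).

The two traces are lines in the plane: v₁ = (sin 285°·cos 34°, cos 285°·cos 34°, −sin 34°), v₂ = (sin 10°·cos 40°, cos 10°·cos 40°, −sin 40°).
n = v₁ × v₂ = (-0.284, 0.589, 0.633) (taken with n_z > 0).
True dip = arccos(n_z / |n|) = arccos(0.6953) = 45.9°.
Dip direction = azimuth of (n_x, n_y) = atan2(-0.284, 0.589) = 334°.

true dip 46°, dip direction 335°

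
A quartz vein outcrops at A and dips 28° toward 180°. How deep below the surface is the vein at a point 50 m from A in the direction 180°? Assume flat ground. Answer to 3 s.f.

26.6 m

The hole is directly down-dip from the outcrop, so the down-dip offset is 50 m.
Depth = down-dip offset × tan(dip) = 50.00 × tan 28° = 50.00 × 0.5317
Depth = 26.59 m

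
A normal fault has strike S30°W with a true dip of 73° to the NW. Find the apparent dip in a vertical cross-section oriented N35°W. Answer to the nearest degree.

Angle between strike (S30°W) and section (N35°W): β = 65°.
tan α = tan 73° × sin 65° = 3.2709 × 0.9063 = 2.9644
α = arctan(2.9644) = 71.36°

71°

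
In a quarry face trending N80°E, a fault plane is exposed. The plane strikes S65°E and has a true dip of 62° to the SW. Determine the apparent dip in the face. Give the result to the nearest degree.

47°

The strike is S65°E and the section trends N80°E; the acute angle between them is β = 35°.
tan α = tan 62° × sin 35° = 1.8807 × 0.5736 = 1.0787
apparent dip = arctan 1.0787 = 47.17°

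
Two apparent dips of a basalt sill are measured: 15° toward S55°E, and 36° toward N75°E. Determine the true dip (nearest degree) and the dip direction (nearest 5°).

The two traces are lines in the plane: v₁ = (sin 125°·cos 15°, cos 125°·cos 15°, −sin 15°), v₂ = (sin 75°·cos 36°, cos 75°·cos 36°, −sin 36°).
Cross product v₁ × v₂ gives the pole to the plane: n ∝ (0.380, 0.263, 0.599).
Dip δ = arctan(|n_h|/n_z) = arctan(0.462/0.599) = 37.7°.
Dip direction = atan2(0.380, 0.263) = 55° (azimuth of n's horizontal projection).

true dip 38°, dip direction 055°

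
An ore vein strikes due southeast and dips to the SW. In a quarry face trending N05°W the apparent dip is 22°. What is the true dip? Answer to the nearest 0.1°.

32.2°

The section is 40° from the strike.
tan(true dip) = tan 22° / sin 40° = 0.6286
δ = arctan(0.6286) = 32.15°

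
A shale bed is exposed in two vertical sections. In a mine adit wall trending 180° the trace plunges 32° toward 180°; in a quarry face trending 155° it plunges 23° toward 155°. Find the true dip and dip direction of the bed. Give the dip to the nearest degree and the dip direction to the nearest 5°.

true dip 35°, dip direction 210°

Each apparent-dip line lies in the plane. As unit vectors (x east, y north, z up), v₁ plunges 32°→180° and v₂ plunges 23°→155°.
The plane normal is n = v₁ × v₂ ∝ (-0.111, -0.206, 0.330).
True dip = arccos(n_z / |n|) = arccos(0.8156) = 35.3°.
The horizontal component of n points toward azimuth atan2(n_x, n_y) = 208°, the dip direction.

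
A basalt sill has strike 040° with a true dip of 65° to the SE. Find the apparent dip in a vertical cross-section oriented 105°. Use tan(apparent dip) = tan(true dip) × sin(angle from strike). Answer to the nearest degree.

The section lies 65° from the strike.
tan α = tan 65° × sin 65° = 2.1445 × 0.9063 = 1.9436
α = arctan(1.9436) = 62.77°

63°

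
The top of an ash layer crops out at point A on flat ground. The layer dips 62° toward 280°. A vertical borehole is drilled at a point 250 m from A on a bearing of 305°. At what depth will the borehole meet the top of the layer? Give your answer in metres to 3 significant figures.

426 m

The hole lies 25° from the dip direction, so the down-dip offset is 250 × cos 25° = 226.58 m.
Depth = down-dip offset × tan(dip) = 226.58 × tan 62° = 226.58 × 1.8807
Depth = 426.13 m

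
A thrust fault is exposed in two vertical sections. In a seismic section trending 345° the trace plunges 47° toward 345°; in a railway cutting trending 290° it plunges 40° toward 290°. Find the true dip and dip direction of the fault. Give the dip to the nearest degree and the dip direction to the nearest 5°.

true dip 48°, dip direction 330°

Represent each trace as a vector plunging at its apparent dip toward its trend (east-north-up frame): v₁ = (-0.177, 0.659, -0.731), v₂ = (-0.720, 0.262, -0.643).
The plane normal is n = v₁ × v₂ ∝ (-0.232, 0.413, 0.428).
tan δ = √(n_x²+n_y²)/n_z = 0.474/0.428, so δ = 47.9°.
The horizontal component of n points toward azimuth atan2(n_x, n_y) = 331°, the dip direction.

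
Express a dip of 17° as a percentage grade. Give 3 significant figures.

30.6%

grade % = 100 × tan 17° = 100 × 0.3057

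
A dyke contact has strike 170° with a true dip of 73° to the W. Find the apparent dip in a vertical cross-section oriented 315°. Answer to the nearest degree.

62°

The section lies 35° from the strike.
tan(apparent dip) = tan 73° · sin 35° = 1.8761
α = arctan(1.8761) = 61.94°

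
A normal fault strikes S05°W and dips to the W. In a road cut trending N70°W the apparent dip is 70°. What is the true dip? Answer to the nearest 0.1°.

β = acute angle between strike S05°W and section N70°W = 75°.
tan(true dip) = tan 70° / sin 75° = 2.8444
δ = arctan(2.8444) = 70.63°

70.6°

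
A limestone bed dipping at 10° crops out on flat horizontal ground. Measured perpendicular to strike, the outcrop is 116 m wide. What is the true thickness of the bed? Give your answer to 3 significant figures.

True thickness t = w · sin(dip) = 116 × sin 10°
t = 116 × 0.1736 = 20.143 m

20.1 m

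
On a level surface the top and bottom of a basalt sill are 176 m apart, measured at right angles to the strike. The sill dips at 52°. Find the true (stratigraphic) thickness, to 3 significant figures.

True thickness t = w · sin(dip) = 176 × sin 52°
t = 176 × 0.7880 = 138.690 m

139 m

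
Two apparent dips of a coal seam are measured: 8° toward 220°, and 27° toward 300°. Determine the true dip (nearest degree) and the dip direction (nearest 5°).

The two traces are lines in the plane: v₁ = (sin 220°·cos 8°, cos 220°·cos 8°, −sin 8°), v₂ = (sin 300°·cos 27°, cos 300°·cos 27°, −sin 27°).
Cross product v₁ × v₂ gives the pole to the plane: n ∝ (-0.406, 0.182, 0.869).
tan δ = √(n_x²+n_y²)/n_z = 0.445/0.869, so δ = 27.1°.
Dip direction = atan2(-0.406, 0.182) = 294° (azimuth of n's horizontal projection).

true dip 27°, dip direction 295°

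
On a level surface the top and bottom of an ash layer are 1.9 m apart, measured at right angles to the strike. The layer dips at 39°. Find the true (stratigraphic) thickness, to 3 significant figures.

1.20 m

True thickness t = w · sin(dip) = 1.9 × sin 39°
t = 1.9 × 0.6293 = 1.196 m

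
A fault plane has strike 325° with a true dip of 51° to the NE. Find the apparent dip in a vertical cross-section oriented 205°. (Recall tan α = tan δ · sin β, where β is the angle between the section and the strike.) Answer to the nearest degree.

The section lies 60° from the strike.
tan α = tan 51° × sin 60° = 1.2349 × 0.8660 = 1.0695
apparent dip = arctan 1.0695 = 46.92°

47°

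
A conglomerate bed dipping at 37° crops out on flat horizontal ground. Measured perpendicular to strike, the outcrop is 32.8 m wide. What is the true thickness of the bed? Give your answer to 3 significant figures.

True thickness t = w · sin(dip) = 32.8 × sin 37°
t = 32.8 × 0.6018 = 19.740 m

19.7 m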